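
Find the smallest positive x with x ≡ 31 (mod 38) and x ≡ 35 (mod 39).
1361

Using Chinese Remainder Theorem:
M = 38 × 39 = 1482
M1 = 39, M2 = 38
y1 = 39^(-1) mod 38 = 1
y2 = 38^(-1) mod 39 = 38
x = (31×39×1 + 35×38×38) mod 1482 = 1361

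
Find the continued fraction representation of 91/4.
[22; 1, 3]

Euclidean algorithm steps:
91 = 22 × 4 + 3
4 = 1 × 3 + 1
3 = 3 × 1 + 0
Continued fraction: [22; 1, 3]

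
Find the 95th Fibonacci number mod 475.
5

Matrix identity: Q^n = [[F_(n+1), F_n], [F_n, F_(n-1)]] with Q = [[1,1],[1,0]].
n = 95 = 1011111₂. Square-and-multiply, entries mod 475:
Q^1 = [[1,1],[1,0]]
Q^2 = (Q^1)² = [[2,1],[1,1]]
Q^5 = (Q^2)²·Q = [[8,5],[5,3]]
Q^11 = (Q^5)²·Q = [[144,89],[89,55]]
Q^23 = (Q^11)²·Q = [[293,157],[157,136]]
Q^47 = (Q^23)²·Q = [[201,298],[298,378]]
Q^95 = (Q^47)²·Q = [[122,5],[5,117]]
F_95 mod 475 = Q^95[0][1] = 5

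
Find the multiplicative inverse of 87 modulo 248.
191

gcd(87, 248) = 1, so the inverse exists.
Extended Euclidean algorithm on (248, 87):
248 = 2 × 87 + 74  ⟹  74 = (1)·248 + (-2)·87
87 = 1 × 74 + 13  ⟹  13 = (-1)·248 + (3)·87
74 = 5 × 13 + 9  ⟹  9 = (6)·248 + (-17)·87
13 = 1 × 9 + 4  ⟹  4 = (-7)·248 + (20)·87
9 = 2 × 4 + 1  ⟹  1 = (20)·248 + (-57)·87
So (-57)·87 ≡ 1 (mod 248), i.e. 87^(-1) ≡ -57 ≡ 191 (mod 248).
Check: 87 × 191 = 16617 ≡ 1 (mod 248)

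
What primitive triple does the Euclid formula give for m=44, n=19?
(1575, 1672, 2297)

Euclid's formula: a = m² - n², b = 2mn, c = m² + n²
m = 44, n = 19
a = 44² - 19² = 1936 - 361 = 1575
b = 2 × 44 × 19 = 1672
c = 44² + 19² = 1936 + 361 = 2297
Verification: 1575² + 1672² = 2480625 + 2795584 = 5276209 = 2297² ✓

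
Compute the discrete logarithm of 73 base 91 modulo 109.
52

Baby-step giant-step with step n = ⌈√109⌉ = 11.
Baby steps 91^j mod 109 (j:value) for j=0..10: 0:1, 1:91, 2:106, 3:54, 4:9, 5:56, 6:82, 7:50, 8:81, 9:68, 10:84.
Giant-step multiplier: 91^(-11) ≡ 91^(108-11) = 91^97 ≡ 39 (mod 109).
Giant steps γ_i = 73·39^i mod 109: γ_0=73, γ_1=13, γ_2=71, γ_3=44, γ_4=81 (in table at j=8).
x = i·n + j = 4·11 + 8 = 52.
Check: 91^52 ≡ 73 (mod 109).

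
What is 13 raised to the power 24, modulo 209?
49

Repeated squaring. Binary of 24 = 11000.
13^1 ≡ 13 (mod 209); 13^2 ≡ 169 (mod 209); 13^4 ≡ 137 (mod 209); 13^8 ≡ 168 (mod 209); 13^16 ≡ 9 (mod 209)
13^24 = 13^8 × 13^16 ≡ 49 (mod 209)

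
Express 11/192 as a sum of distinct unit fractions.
1/18 + 1/576

Greedy algorithm:
11/192: ceiling(192/11) = 18, use 1/18
1/576: ceiling(576/1) = 576, use 1/576
Result: 11/192 = 1/18 + 1/576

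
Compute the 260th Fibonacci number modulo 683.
247

Matrix identity: Q^n = [[F_(n+1), F_n], [F_n, F_(n-1)]] with Q = [[1,1],[1,0]].
n = 260 = 100000100₂. Square-and-multiply, entries mod 683:
Q^1 = [[1,1],[1,0]]
Q^2 = (Q^1)² = [[2,1],[1,1]]
Q^4 = (Q^2)² = [[5,3],[3,2]]
Q^8 = (Q^4)² = [[34,21],[21,13]]
Q^16 = (Q^8)² = [[231,304],[304,610]]
Q^32 = (Q^16)² = [[298,222],[222,76]]
Q^65 = (Q^32)²·Q = [[507,122],[122,385]]
Q^130 = (Q^65)² = [[99,227],[227,555]]
Q^260 = (Q^130)² = [[543,247],[247,296]]
F_260 mod 683 = Q^260[0][1] = 247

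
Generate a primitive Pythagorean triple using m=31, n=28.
(177, 1736, 1745)

Euclid's formula: a = m² - n², b = 2mn, c = m² + n²
m = 31, n = 28
a = 31² - 28² = 961 - 784 = 177
b = 2 × 31 × 28 = 1736
c = 31² + 28² = 961 + 784 = 1745
Verification: 177² + 1736² = 31329 + 3013696 = 3045025 = 1745² ✓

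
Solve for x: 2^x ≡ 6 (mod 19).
14

Baby-step giant-step with step n = ⌈√19⌉ = 5.
Baby steps 2^j mod 19 (j:value) for j=0..4: 0:1, 1:2, 2:4, 3:8, 4:16.
Giant-step multiplier: 2^(-5) ≡ 2^(18-5) = 2^13 ≡ 3 (mod 19).
Giant steps γ_i = 6·3^i mod 19: γ_0=6, γ_1=18, γ_2=16 (in table at j=4).
x = i·n + j = 2·5 + 4 = 14.
Check: 2^14 ≡ 6 (mod 19).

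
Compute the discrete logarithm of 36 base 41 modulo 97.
16

Baby-step giant-step with step n = ⌈√97⌉ = 10.
Baby steps 41^j mod 97 (j:value) for j=0..9: 0:1, 1:41, 2:32, 3:51, 4:54, 5:80, 6:79, 7:38, 8:6, 9:52.
Giant-step multiplier: 41^(-10) ≡ 41^(96-10) = 41^86 ≡ 48 (mod 97).
Giant steps γ_i = 36·48^i mod 97: γ_0=36, γ_1=79 (in table at j=6).
x = i·n + j = 1·10 + 6 = 16.
Check: 41^16 ≡ 36 (mod 97).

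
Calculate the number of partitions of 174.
397125074750

p(n) counts ways to write n as a sum of positive integers (order ignored).
Euler's pentagonal recurrence: p(k) = p(k-1) + p(k-2) - p(k-5) - p(k-7) + p(k-12) + p(k-15) - ... (offsets j(3j∓1)/2, signs ++--, p(0)=1, p(<0)=0).
DP table for k = 0..173: p(0)=1, p(1)=1, p(2)=2, p(3)=3, p(4)=5, p(5)=7, p(6)=11, p(7)=15, p(8)=22, p(9)=30, p(10)=42, p(11)=56, p(12)=77, p(13)=101, p(14)=135, p(15)=176, p(16)=231, p(17)=297, p(18)=385, p(19)=490, p(20)=627, p(21)=792, p(22)=1002, p(23)=1255, p(24)=1575, p(25)=1958, p(26)=2436, p(27)=3010, p(28)=3718, p(29)=4565, p(30)=5604, p(31)=6842, p(32)=8349, p(33)=10143, p(34)=12310, p(35)=14883, p(36)=17977, p(37)=21637, p(38)=26015, p(39)=31185, p(40)=37338, p(41)=44583, p(42)=53174, p(43)=63261, p(44)=75175, p(45)=89134, p(46)=105558, p(47)=124754, p(48)=147273, p(49)=173525, p(50)=204226, p(51)=239943, p(52)=281589, p(53)=329931, p(54)=386155, p(55)=451276, p(56)=526823, p(57)=614154, p(58)=715220, p(59)=831820, p(60)=966467, p(61)=1121505, p(62)=1300156, p(63)=1505499, p(64)=1741630, p(65)=2012558, p(66)=2323520, p(67)=2679689, p(68)=3087735, p(69)=3554345, p(70)=4087968, p(71)=4697205, p(72)=5392783, p(73)=6185689, p(74)=7089500, p(75)=8118264, p(76)=9289091, p(77)=10619863, p(78)=12132164, p(79)=13848650, p(80)=15796476, p(81)=18004327, p(82)=20506255, p(83)=23338469, p(84)=26543660, p(85)=30167357, p(86)=34262962, p(87)=38887673, p(88)=44108109, p(89)=49995925, p(90)=56634173, p(91)=64112359, p(92)=72533807, p(93)=82010177, p(94)=92669720, p(95)=104651419, p(96)=118114304, p(97)=133230930, p(98)=150198136, p(99)=169229875, p(100)=190569292, p(101)=214481126, p(102)=241265379, p(103)=271248950, p(104)=304801365, p(105)=342325709, p(106)=384276336, p(107)=431149389, p(108)=483502844, p(109)=541946240, p(110)=607163746, p(111)=679903203, p(112)=761002156, p(113)=851376628, p(114)=952050665, p(115)=1064144451, p(116)=1188908248, p(117)=1327710076, p(118)=1482074143, p(119)=1653668665, p(120)=1844349560, p(121)=2056148051, p(122)=2291320912, p(123)=2552338241, p(124)=2841940500, p(125)=3163127352, p(126)=3519222692, p(127)=3913864295, p(128)=4351078600, p(129)=4835271870, p(130)=5371315400, p(131)=5964539504, p(132)=6620830889, p(133)=7346629512, p(134)=8149040695, p(135)=9035836076, p(136)=10015581680, p(137)=11097645016, p(138)=12292341831, p(139)=13610949895, p(140)=15065878135, p(141)=16670689208, p(142)=18440293320, p(143)=20390982757, p(144)=22540654445, p(145)=24908858009, p(146)=27517052599, p(147)=30388671978, p(148)=33549419497, p(149)=37027355200, p(150)=40853235313, p(151)=45060624582, p(152)=49686288421, p(153)=54770336324, p(154)=60356673280, p(155)=66493182097, p(156)=73232243759, p(157)=80630964769, p(158)=88751778802, p(159)=97662728555, p(160)=107438159466, p(161)=118159068427, p(162)=129913904637, p(163)=142798995930, p(164)=156919475295, p(165)=172389800255, p(166)=189334822579, p(167)=207890420102, p(168)=228204732751, p(169)=250438925115, p(170)=274768617130, p(171)=301384802048, p(172)=330495499613, p(173)=362326859895.
Final step: p(174) = p(173) + p(172) - p(169) - p(167) + p(162) + p(159) - p(152) - p(148) + p(139) + p(134) - p(123) - p(117) + p(104) + p(97) - p(82) - p(74) + p(57) + p(48) - p(29) - p(19)
= 362326859895 + 330495499613 - 250438925115 - 207890420102 + 129913904637 + 97662728555 - 49686288421 - 33549419497 + 13610949895 + 8149040695 - 2552338241 - 1327710076 + 304801365 + 133230930 - 20506255 - 7089500 + 614154 + 147273 - 4565 - 490
= 397125074750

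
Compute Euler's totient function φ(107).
106

107 = 107
φ(n) = n × ∏(1 - 1/p) for each prime p dividing n
φ(107) = 107 × (1 - 1/107) = 106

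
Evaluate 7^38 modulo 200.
49

Repeated squaring. Binary of 38 = 100110.
7^1 ≡ 7 (mod 200); 7^2 ≡ 49 (mod 200); 7^4 ≡ 1 (mod 200); 7^8 ≡ 1 (mod 200); 7^16 ≡ 1 (mod 200); 7^32 ≡ 1 (mod 200)
7^38 = 7^2 × 7^4 × 7^32 ≡ 49 (mod 200)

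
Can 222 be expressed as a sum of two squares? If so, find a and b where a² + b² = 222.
Not possible

Factorization: 222 = 2 × 3 × 37
By Fermat: n is sum of two squares iff every prime p ≡ 3 (mod 4) appears to even power.
Prime(s) ≡ 3 (mod 4) with odd exponent: [(3, 1)]
Therefore 222 cannot be expressed as a² + b².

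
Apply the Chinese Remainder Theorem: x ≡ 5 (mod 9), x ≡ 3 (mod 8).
59

Using Chinese Remainder Theorem:
M = 9 × 8 = 72
M1 = 8, M2 = 9
y1 = 8^(-1) mod 9 = 8
y2 = 9^(-1) mod 8 = 1
x = (5×8×8 + 3×9×1) mod 72 = 59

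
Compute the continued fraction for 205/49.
[4; 5, 2, 4]

Euclidean algorithm steps:
205 = 4 × 49 + 9
49 = 5 × 9 + 4
9 = 2 × 4 + 1
4 = 4 × 1 + 0
Continued fraction: [4; 5, 2, 4]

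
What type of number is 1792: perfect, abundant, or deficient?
abundant

Proper divisors of 1792: sum = 1 + 2 + 4 + 7 + 8 + 14 + 16 + 28 + ... + 224 + 256 + 448 + 896 (17 divisors) = 2296
Since 2296 > 1792, 1792 is abundant.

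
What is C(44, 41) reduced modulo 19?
1

Using Lucas' theorem:
Write n=44 and k=41 in base 19:
n in base 19: [2, 6]
k in base 19: [2, 3]
C(44,41) mod 19 = ∏ C(n_i, k_i) mod 19
Digit binomials (mod 19): C(2,2) = 1; C(6,3) = 20 ≡ 1
Product: 1 × 1 = 1 ≡ 1 (mod 19)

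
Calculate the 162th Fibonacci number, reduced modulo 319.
166

Matrix identity: Q^n = [[F_(n+1), F_n], [F_n, F_(n-1)]] with Q = [[1,1],[1,0]].
n = 162 = 10100010₂. Square-and-multiply, entries mod 319:
Q^1 = [[1,1],[1,0]]
Q^2 = (Q^1)² = [[2,1],[1,1]]
Q^5 = (Q^2)²·Q = [[8,5],[5,3]]
Q^10 = (Q^5)² = [[89,55],[55,34]]
Q^20 = (Q^10)² = [[100,66],[66,34]]
Q^40 = (Q^20)² = [[1,231],[231,89]]
Q^81 = (Q^40)²·Q = [[144,89],[89,55]]
Q^162 = (Q^81)² = [[266,166],[166,100]]
F_162 mod 319 = Q^162[0][1] = 166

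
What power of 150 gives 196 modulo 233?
36

Baby-step giant-step with step n = ⌈√233⌉ = 16.
Baby steps 150^j mod 233 (j:value) for j=0..15: 0:1, 1:150, 2:132, 3:228, 4:182, 5:39, 6:25, 7:22, 8:38, 9:108, 10:123, 11:43, 12:159, 13:84, 14:18, 15:137.
Giant-step multiplier: 150^(-16) ≡ 150^(232-16) = 150^216 ≡ 76 (mod 233).
Giant steps γ_i = 196·76^i mod 233: γ_0=196, γ_1=217, γ_2=182 (in table at j=4).
x = i·n + j = 2·16 + 4 = 36.
Check: 150^36 ≡ 196 (mod 233).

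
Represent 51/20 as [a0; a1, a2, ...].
[2; 1, 1, 4, 2]

Euclidean algorithm steps:
51 = 2 × 20 + 11
20 = 1 × 11 + 9
11 = 1 × 9 + 2
9 = 4 × 2 + 1
2 = 2 × 1 + 0
Continued fraction: [2; 1, 1, 4, 2]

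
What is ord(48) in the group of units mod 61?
6

61 is prime, so ord(48) divides φ(61) = 60.
Divisors of 60: 1, 2, 3, 4, 5, 6, 10, 12, 15, 20, 30, 60.
Repeated squaring: 48^1 ≡ 48, 48^2 ≡ 47, 48^4 ≡ 13, 48^8 ≡ 47, 48^16 ≡ 13, 48^32 ≡ 47 (mod 61).
Test 48^d mod 61 for each divisor d in increasing order:
48^1 ≡ 48
48^2 ≡ 47
48^3 = 48^2·48^1 ≡ 60
48^4 ≡ 13
48^5 = 48^4·48^1 ≡ 14
48^6 = 48^4·48^2 ≡ 1  ← first divisor giving 1
The order is 6.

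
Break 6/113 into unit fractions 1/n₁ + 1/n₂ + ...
1/19 + 1/2147

Greedy algorithm:
6/113: ceiling(113/6) = 19, use 1/19
1/2147: ceiling(2147/1) = 2147, use 1/2147
Result: 6/113 = 1/19 + 1/2147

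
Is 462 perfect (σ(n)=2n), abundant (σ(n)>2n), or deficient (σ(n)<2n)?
abundant

Proper divisors of 462: sum = 1 + 2 + 3 + 6 + 7 + 11 + 14 + 21 + 22 + 33 + 42 + 66 + 77 + 154 + 231 = 690
Since 690 > 462, 462 is abundant.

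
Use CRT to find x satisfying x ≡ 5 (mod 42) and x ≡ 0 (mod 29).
551

Using Chinese Remainder Theorem:
M = 42 × 29 = 1218
M1 = 29, M2 = 42
y1 = 29^(-1) mod 42 = 29
y2 = 42^(-1) mod 29 = 9
x = (5×29×29 + 0×42×9) mod 1218 = 551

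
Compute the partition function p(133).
7346629512

p(n) counts ways to write n as a sum of positive integers (order ignored).
Euler's pentagonal recurrence: p(k) = p(k-1) + p(k-2) - p(k-5) - p(k-7) + p(k-12) + p(k-15) - ... (offsets j(3j∓1)/2, signs ++--, p(0)=1, p(<0)=0).
DP table for k = 0..132: p(0)=1, p(1)=1, p(2)=2, p(3)=3, p(4)=5, p(5)=7, p(6)=11, p(7)=15, p(8)=22, p(9)=30, p(10)=42, p(11)=56, p(12)=77, p(13)=101, p(14)=135, p(15)=176, p(16)=231, p(17)=297, p(18)=385, p(19)=490, p(20)=627, p(21)=792, p(22)=1002, p(23)=1255, p(24)=1575, p(25)=1958, p(26)=2436, p(27)=3010, p(28)=3718, p(29)=4565, p(30)=5604, p(31)=6842, p(32)=8349, p(33)=10143, p(34)=12310, p(35)=14883, p(36)=17977, p(37)=21637, p(38)=26015, p(39)=31185, p(40)=37338, p(41)=44583, p(42)=53174, p(43)=63261, p(44)=75175, p(45)=89134, p(46)=105558, p(47)=124754, p(48)=147273, p(49)=173525, p(50)=204226, p(51)=239943, p(52)=281589, p(53)=329931, p(54)=386155, p(55)=451276, p(56)=526823, p(57)=614154, p(58)=715220, p(59)=831820, p(60)=966467, p(61)=1121505, p(62)=1300156, p(63)=1505499, p(64)=1741630, p(65)=2012558, p(66)=2323520, p(67)=2679689, p(68)=3087735, p(69)=3554345, p(70)=4087968, p(71)=4697205, p(72)=5392783, p(73)=6185689, p(74)=7089500, p(75)=8118264, p(76)=9289091, p(77)=10619863, p(78)=12132164, p(79)=13848650, p(80)=15796476, p(81)=18004327, p(82)=20506255, p(83)=23338469, p(84)=26543660, p(85)=30167357, p(86)=34262962, p(87)=38887673, p(88)=44108109, p(89)=49995925, p(90)=56634173, p(91)=64112359, p(92)=72533807, p(93)=82010177, p(94)=92669720, p(95)=104651419, p(96)=118114304, p(97)=133230930, p(98)=150198136, p(99)=169229875, p(100)=190569292, p(101)=214481126, p(102)=241265379, p(103)=271248950, p(104)=304801365, p(105)=342325709, p(106)=384276336, p(107)=431149389, p(108)=483502844, p(109)=541946240, p(110)=607163746, p(111)=679903203, p(112)=761002156, p(113)=851376628, p(114)=952050665, p(115)=1064144451, p(116)=1188908248, p(117)=1327710076, p(118)=1482074143, p(119)=1653668665, p(120)=1844349560, p(121)=2056148051, p(122)=2291320912, p(123)=2552338241, p(124)=2841940500, p(125)=3163127352, p(126)=3519222692, p(127)=3913864295, p(128)=4351078600, p(129)=4835271870, p(130)=5371315400, p(131)=5964539504, p(132)=6620830889.
Final step: p(133) = p(132) + p(131) - p(128) - p(126) + p(121) + p(118) - p(111) - p(107) + p(98) + p(93) - p(82) - p(76) + p(63) + p(56) - p(41) - p(33) + p(16) + p(7)
= 6620830889 + 5964539504 - 4351078600 - 3519222692 + 2056148051 + 1482074143 - 679903203 - 431149389 + 150198136 + 82010177 - 20506255 - 9289091 + 1505499 + 526823 - 44583 - 10143 + 231 + 15
= 7346629512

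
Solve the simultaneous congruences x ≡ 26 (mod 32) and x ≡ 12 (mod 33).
474

Using Chinese Remainder Theorem:
M = 32 × 33 = 1056
M1 = 33, M2 = 32
y1 = 33^(-1) mod 32 = 1
y2 = 32^(-1) mod 33 = 32
x = (26×33×1 + 12×32×32) mod 1056 = 474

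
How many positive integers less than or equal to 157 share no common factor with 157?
156

157 = 157
φ(n) = n × ∏(1 - 1/p) for each prime p dividing n
φ(157) = 157 × (1 - 1/157) = 156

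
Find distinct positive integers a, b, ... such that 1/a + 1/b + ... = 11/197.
1/18 + 1/3546

Greedy algorithm:
11/197: ceiling(197/11) = 18, use 1/18
1/3546: ceiling(3546/1) = 3546, use 1/3546
Result: 11/197 = 1/18 + 1/3546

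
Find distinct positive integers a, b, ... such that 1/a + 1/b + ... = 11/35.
1/4 + 1/16 + 1/560

Greedy algorithm:
11/35: ceiling(35/11) = 4, use 1/4
9/140: ceiling(140/9) = 16, use 1/16
1/560: ceiling(560/1) = 560, use 1/560
Result: 11/35 = 1/4 + 1/16 + 1/560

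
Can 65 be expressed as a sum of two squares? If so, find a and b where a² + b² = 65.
1² + 8² (a=1, b=8)

Factorization: 65 = 5 × 13
By Fermat: n is sum of two squares iff every prime p ≡ 3 (mod 4) appears to even power.
All primes ≡ 3 (mod 4) appear to even power.
Search a = 0, 1, 2, … for 65 - a² a perfect square: first hit at a = 1: 65 - 1 = 64 = 8².
65 = 1² + 8² = 1 + 64 ✓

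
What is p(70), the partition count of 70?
4087968

p(n) counts ways to write n as a sum of positive integers (order ignored).
Euler's pentagonal recurrence: p(k) = p(k-1) + p(k-2) - p(k-5) - p(k-7) + p(k-12) + p(k-15) - ... (offsets j(3j∓1)/2, signs ++--, p(0)=1, p(<0)=0).
DP table for k = 0..69: p(0)=1, p(1)=1, p(2)=2, p(3)=3, p(4)=5, p(5)=7, p(6)=11, p(7)=15, p(8)=22, p(9)=30, p(10)=42, p(11)=56, p(12)=77, p(13)=101, p(14)=135, p(15)=176, p(16)=231, p(17)=297, p(18)=385, p(19)=490, p(20)=627, p(21)=792, p(22)=1002, p(23)=1255, p(24)=1575, p(25)=1958, p(26)=2436, p(27)=3010, p(28)=3718, p(29)=4565, p(30)=5604, p(31)=6842, p(32)=8349, p(33)=10143, p(34)=12310, p(35)=14883, p(36)=17977, p(37)=21637, p(38)=26015, p(39)=31185, p(40)=37338, p(41)=44583, p(42)=53174, p(43)=63261, p(44)=75175, p(45)=89134, p(46)=105558, p(47)=124754, p(48)=147273, p(49)=173525, p(50)=204226, p(51)=239943, p(52)=281589, p(53)=329931, p(54)=386155, p(55)=451276, p(56)=526823, p(57)=614154, p(58)=715220, p(59)=831820, p(60)=966467, p(61)=1121505, p(62)=1300156, p(63)=1505499, p(64)=1741630, p(65)=2012558, p(66)=2323520, p(67)=2679689, p(68)=3087735, p(69)=3554345.
Final step: p(70) = p(69) + p(68) - p(65) - p(63) + p(58) + p(55) - p(48) - p(44) + p(35) + p(30) - p(19) - p(13) + p(0)
= 3554345 + 3087735 - 2012558 - 1505499 + 715220 + 451276 - 147273 - 75175 + 14883 + 5604 - 490 - 101 + 1
= 4087968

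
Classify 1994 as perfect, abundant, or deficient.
deficient

Proper divisors of 1994: sum = 1 + 2 + 997 = 1000
Since 1000 < 1994, 1994 is deficient.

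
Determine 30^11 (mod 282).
276

Repeated squaring. Binary of 11 = 1011.
30^1 ≡ 30 (mod 282); 30^2 ≡ 54 (mod 282); 30^4 ≡ 96 (mod 282); 30^8 ≡ 192 (mod 282)
30^11 = 30^1 × 30^2 × 30^8 ≡ 276 (mod 282)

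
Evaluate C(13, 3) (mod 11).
0

Using Lucas' theorem:
Write n=13 and k=3 in base 11:
n in base 11: [1, 2]
k in base 11: [0, 3]
C(13,3) mod 11 = ∏ C(n_i, k_i) mod 11
Digit binomials (mod 11): C(1,0) = 1; C(2,3) = 0 (k_i > n_i)
Product: 1 × 0 = 0 ≡ 0 (mod 11)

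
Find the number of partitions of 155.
66493182097

p(n) counts ways to write n as a sum of positive integers (order ignored).
Euler's pentagonal recurrence: p(k) = p(k-1) + p(k-2) - p(k-5) - p(k-7) + p(k-12) + p(k-15) - ... (offsets j(3j∓1)/2, signs ++--, p(0)=1, p(<0)=0).
DP table for k = 0..154: p(0)=1, p(1)=1, p(2)=2, p(3)=3, p(4)=5, p(5)=7, p(6)=11, p(7)=15, p(8)=22, p(9)=30, p(10)=42, p(11)=56, p(12)=77, p(13)=101, p(14)=135, p(15)=176, p(16)=231, p(17)=297, p(18)=385, p(19)=490, p(20)=627, p(21)=792, p(22)=1002, p(23)=1255, p(24)=1575, p(25)=1958, p(26)=2436, p(27)=3010, p(28)=3718, p(29)=4565, p(30)=5604, p(31)=6842, p(32)=8349, p(33)=10143, p(34)=12310, p(35)=14883, p(36)=17977, p(37)=21637, p(38)=26015, p(39)=31185, p(40)=37338, p(41)=44583, p(42)=53174, p(43)=63261, p(44)=75175, p(45)=89134, p(46)=105558, p(47)=124754, p(48)=147273, p(49)=173525, p(50)=204226, p(51)=239943, p(52)=281589, p(53)=329931, p(54)=386155, p(55)=451276, p(56)=526823, p(57)=614154, p(58)=715220, p(59)=831820, p(60)=966467, p(61)=1121505, p(62)=1300156, p(63)=1505499, p(64)=1741630, p(65)=2012558, p(66)=2323520, p(67)=2679689, p(68)=3087735, p(69)=3554345, p(70)=4087968, p(71)=4697205, p(72)=5392783, p(73)=6185689, p(74)=7089500, p(75)=8118264, p(76)=9289091, p(77)=10619863, p(78)=12132164, p(79)=13848650, p(80)=15796476, p(81)=18004327, p(82)=20506255, p(83)=23338469, p(84)=26543660, p(85)=30167357, p(86)=34262962, p(87)=38887673, p(88)=44108109, p(89)=49995925, p(90)=56634173, p(91)=64112359, p(92)=72533807, p(93)=82010177, p(94)=92669720, p(95)=104651419, p(96)=118114304, p(97)=133230930, p(98)=150198136, p(99)=169229875, p(100)=190569292, p(101)=214481126, p(102)=241265379, p(103)=271248950, p(104)=304801365, p(105)=342325709, p(106)=384276336, p(107)=431149389, p(108)=483502844, p(109)=541946240, p(110)=607163746, p(111)=679903203, p(112)=761002156, p(113)=851376628, p(114)=952050665, p(115)=1064144451, p(116)=1188908248, p(117)=1327710076, p(118)=1482074143, p(119)=1653668665, p(120)=1844349560, p(121)=2056148051, p(122)=2291320912, p(123)=2552338241, p(124)=2841940500, p(125)=3163127352, p(126)=3519222692, p(127)=3913864295, p(128)=4351078600, p(129)=4835271870, p(130)=5371315400, p(131)=5964539504, p(132)=6620830889, p(133)=7346629512, p(134)=8149040695, p(135)=9035836076, p(136)=10015581680, p(137)=11097645016, p(138)=12292341831, p(139)=13610949895, p(140)=15065878135, p(141)=16670689208, p(142)=18440293320, p(143)=20390982757, p(144)=22540654445, p(145)=24908858009, p(146)=27517052599, p(147)=30388671978, p(148)=33549419497, p(149)=37027355200, p(150)=40853235313, p(151)=45060624582, p(152)=49686288421, p(153)=54770336324, p(154)=60356673280.
Final step: p(155) = p(154) + p(153) - p(150) - p(148) + p(143) + p(140) - p(133) - p(129) + p(120) + p(115) - p(104) - p(98) + p(85) + p(78) - p(63) - p(55) + p(38) + p(29) - p(10) - p(0)
= 60356673280 + 54770336324 - 40853235313 - 33549419497 + 20390982757 + 15065878135 - 7346629512 - 4835271870 + 1844349560 + 1064144451 - 304801365 - 150198136 + 30167357 + 12132164 - 1505499 - 451276 + 26015 + 4565 - 42 - 1
= 66493182097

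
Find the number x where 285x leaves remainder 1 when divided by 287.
143

gcd(285, 287) = 1, so the inverse exists.
Extended Euclidean algorithm on (287, 285):
287 = 1 × 285 + 2  ⟹  2 = (1)·287 + (-1)·285
285 = 142 × 2 + 1  ⟹  1 = (-142)·287 + (143)·285
So (143)·285 ≡ 1 (mod 287), i.e. 285^(-1) ≡ 143 (mod 287).
Check: 285 × 143 = 40755 ≡ 1 (mod 287)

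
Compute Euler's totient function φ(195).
96

195 = 3 × 5 × 13
φ(n) = n × ∏(1 - 1/p) for each prime p dividing n
φ(195) = 195 × (1 - 1/3) × (1 - 1/5) × (1 - 1/13) = 96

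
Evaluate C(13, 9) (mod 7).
1

Using Lucas' theorem:
Write n=13 and k=9 in base 7:
n in base 7: [1, 6]
k in base 7: [1, 2]
C(13,9) mod 7 = ∏ C(n_i, k_i) mod 7
Digit binomials (mod 7): C(1,1) = 1; C(6,2) = 15 ≡ 1
Product: 1 × 1 = 1 ≡ 1 (mod 7)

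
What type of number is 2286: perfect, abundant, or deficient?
abundant

Proper divisors of 2286: sum = 1 + 2 + 3 + 6 + 9 + 18 + 127 + 254 + 381 + 762 + 1143 = 2706
Since 2706 > 2286, 2286 is abundant.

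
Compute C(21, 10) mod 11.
1

Using Lucas' theorem:
Write n=21 and k=10 in base 11:
n in base 11: [1, 10]
k in base 11: [0, 10]
C(21,10) mod 11 = ∏ C(n_i, k_i) mod 11
Digit binomials (mod 11): C(1,0) = 1; C(10,10) = 1
Product: 1 × 1 = 1 ≡ 1 (mod 11)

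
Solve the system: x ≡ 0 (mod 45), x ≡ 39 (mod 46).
315

Using Chinese Remainder Theorem:
M = 45 × 46 = 2070
M1 = 46, M2 = 45
y1 = 46^(-1) mod 45 = 1
y2 = 45^(-1) mod 46 = 45
x = (0×46×1 + 39×45×45) mod 2070 = 315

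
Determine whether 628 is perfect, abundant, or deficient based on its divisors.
deficient

Proper divisors of 628: sum = 1 + 2 + 4 + 157 + 314 = 478
Since 478 < 628, 628 is deficient.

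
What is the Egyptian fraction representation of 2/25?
1/13 + 1/325

Greedy algorithm:
2/25: ceiling(25/2) = 13, use 1/13
1/325: ceiling(325/1) = 325, use 1/325
Result: 2/25 = 1/13 + 1/325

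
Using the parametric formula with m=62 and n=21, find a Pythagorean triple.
(3403, 2604, 4285)

Euclid's formula: a = m² - n², b = 2mn, c = m² + n²
m = 62, n = 21
a = 62² - 21² = 3844 - 441 = 3403
b = 2 × 62 × 21 = 2604
c = 62² + 21² = 3844 + 441 = 4285
Verification: 3403² + 2604² = 11580409 + 6780816 = 18361225 = 4285² ✓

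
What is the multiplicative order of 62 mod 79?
13

79 is prime, so ord(62) divides φ(79) = 78.
Divisors of 78: 1, 2, 3, 6, 13, 26, 39, 78.
Repeated squaring: 62^1 ≡ 62, 62^2 ≡ 52, 62^4 ≡ 18, 62^8 ≡ 8, 62^16 ≡ 64, 62^32 ≡ 67, 62^64 ≡ 65 (mod 79).
Test 62^d mod 79 for each divisor d in increasing order:
62^1 ≡ 62
62^2 ≡ 52
62^3 = 62^2·62^1 ≡ 64
62^6 = 62^4·62^2 ≡ 67
62^13 = 62^8·62^4·62^1 ≡ 1  ← first divisor giving 1
The order is 13.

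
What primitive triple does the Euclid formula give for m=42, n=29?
(923, 2436, 2605)

Euclid's formula: a = m² - n², b = 2mn, c = m² + n²
m = 42, n = 29
a = 42² - 29² = 1764 - 841 = 923
b = 2 × 42 × 29 = 2436
c = 42² + 29² = 1764 + 841 = 2605
Verification: 923² + 2436² = 851929 + 5934096 = 6786025 = 2605² ✓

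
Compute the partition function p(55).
451276

p(n) counts ways to write n as a sum of positive integers (order ignored).
Euler's pentagonal recurrence: p(k) = p(k-1) + p(k-2) - p(k-5) - p(k-7) + p(k-12) + p(k-15) - ... (offsets j(3j∓1)/2, signs ++--, p(0)=1, p(<0)=0).
DP table for k = 0..54: p(0)=1, p(1)=1, p(2)=2, p(3)=3, p(4)=5, p(5)=7, p(6)=11, p(7)=15, p(8)=22, p(9)=30, p(10)=42, p(11)=56, p(12)=77, p(13)=101, p(14)=135, p(15)=176, p(16)=231, p(17)=297, p(18)=385, p(19)=490, p(20)=627, p(21)=792, p(22)=1002, p(23)=1255, p(24)=1575, p(25)=1958, p(26)=2436, p(27)=3010, p(28)=3718, p(29)=4565, p(30)=5604, p(31)=6842, p(32)=8349, p(33)=10143, p(34)=12310, p(35)=14883, p(36)=17977, p(37)=21637, p(38)=26015, p(39)=31185, p(40)=37338, p(41)=44583, p(42)=53174, p(43)=63261, p(44)=75175, p(45)=89134, p(46)=105558, p(47)=124754, p(48)=147273, p(49)=173525, p(50)=204226, p(51)=239943, p(52)=281589, p(53)=329931, p(54)=386155.
Final step: p(55) = p(54) + p(53) - p(50) - p(48) + p(43) + p(40) - p(33) - p(29) + p(20) + p(15) - p(4)
= 386155 + 329931 - 204226 - 147273 + 63261 + 37338 - 10143 - 4565 + 627 + 176 - 5
= 451276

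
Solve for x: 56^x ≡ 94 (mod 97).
94

Baby-step giant-step with step n = ⌈√97⌉ = 10.
Baby steps 56^j mod 97 (j:value) for j=0..9: 0:1, 1:56, 2:32, 3:46, 4:54, 5:17, 6:79, 7:59, 8:6, 9:45.
Giant-step multiplier: 56^(-10) ≡ 56^(96-10) = 56^86 ≡ 48 (mod 97).
Giant steps γ_i = 94·48^i mod 97: γ_0=94, γ_1=50, γ_2=72, γ_3=61, γ_4=18, γ_5=88, γ_6=53, γ_7=22, γ_8=86, γ_9=54 (in table at j=4).
x = i·n + j = 9·10 + 4 = 94.
Check: 56^94 ≡ 94 (mod 97).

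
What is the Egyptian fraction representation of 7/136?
1/20 + 1/680

Greedy algorithm:
7/136: ceiling(136/7) = 20, use 1/20
1/680: ceiling(680/1) = 680, use 1/680
Result: 7/136 = 1/20 + 1/680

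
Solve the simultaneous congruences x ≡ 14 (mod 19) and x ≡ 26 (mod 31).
584

Using Chinese Remainder Theorem:
M = 19 × 31 = 589
M1 = 31, M2 = 19
y1 = 31^(-1) mod 19 = 8
y2 = 19^(-1) mod 31 = 18
x = (14×31×8 + 26×19×18) mod 589 = 584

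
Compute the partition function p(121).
2056148051

p(n) counts ways to write n as a sum of positive integers (order ignored).
Euler's pentagonal recurrence: p(k) = p(k-1) + p(k-2) - p(k-5) - p(k-7) + p(k-12) + p(k-15) - ... (offsets j(3j∓1)/2, signs ++--, p(0)=1, p(<0)=0).
DP table for k = 0..120: p(0)=1, p(1)=1, p(2)=2, p(3)=3, p(4)=5, p(5)=7, p(6)=11, p(7)=15, p(8)=22, p(9)=30, p(10)=42, p(11)=56, p(12)=77, p(13)=101, p(14)=135, p(15)=176, p(16)=231, p(17)=297, p(18)=385, p(19)=490, p(20)=627, p(21)=792, p(22)=1002, p(23)=1255, p(24)=1575, p(25)=1958, p(26)=2436, p(27)=3010, p(28)=3718, p(29)=4565, p(30)=5604, p(31)=6842, p(32)=8349, p(33)=10143, p(34)=12310, p(35)=14883, p(36)=17977, p(37)=21637, p(38)=26015, p(39)=31185, p(40)=37338, p(41)=44583, p(42)=53174, p(43)=63261, p(44)=75175, p(45)=89134, p(46)=105558, p(47)=124754, p(48)=147273, p(49)=173525, p(50)=204226, p(51)=239943, p(52)=281589, p(53)=329931, p(54)=386155, p(55)=451276, p(56)=526823, p(57)=614154, p(58)=715220, p(59)=831820, p(60)=966467, p(61)=1121505, p(62)=1300156, p(63)=1505499, p(64)=1741630, p(65)=2012558, p(66)=2323520, p(67)=2679689, p(68)=3087735, p(69)=3554345, p(70)=4087968, p(71)=4697205, p(72)=5392783, p(73)=6185689, p(74)=7089500, p(75)=8118264, p(76)=9289091, p(77)=10619863, p(78)=12132164, p(79)=13848650, p(80)=15796476, p(81)=18004327, p(82)=20506255, p(83)=23338469, p(84)=26543660, p(85)=30167357, p(86)=34262962, p(87)=38887673, p(88)=44108109, p(89)=49995925, p(90)=56634173, p(91)=64112359, p(92)=72533807, p(93)=82010177, p(94)=92669720, p(95)=104651419, p(96)=118114304, p(97)=133230930, p(98)=150198136, p(99)=169229875, p(100)=190569292, p(101)=214481126, p(102)=241265379, p(103)=271248950, p(104)=304801365, p(105)=342325709, p(106)=384276336, p(107)=431149389, p(108)=483502844, p(109)=541946240, p(110)=607163746, p(111)=679903203, p(112)=761002156, p(113)=851376628, p(114)=952050665, p(115)=1064144451, p(116)=1188908248, p(117)=1327710076, p(118)=1482074143, p(119)=1653668665, p(120)=1844349560.
Final step: p(121) = p(120) + p(119) - p(116) - p(114) + p(109) + p(106) - p(99) - p(95) + p(86) + p(81) - p(70) - p(64) + p(51) + p(44) - p(29) - p(21) + p(4)
= 1844349560 + 1653668665 - 1188908248 - 952050665 + 541946240 + 384276336 - 169229875 - 104651419 + 34262962 + 18004327 - 4087968 - 1741630 + 239943 + 75175 - 4565 - 792 + 5
= 2056148051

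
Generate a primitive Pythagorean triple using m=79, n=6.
(6205, 948, 6277)

Euclid's formula: a = m² - n², b = 2mn, c = m² + n²
m = 79, n = 6
a = 79² - 6² = 6241 - 36 = 6205
b = 2 × 79 × 6 = 948
c = 79² + 6² = 6241 + 36 = 6277
Verification: 6205² + 948² = 38502025 + 898704 = 39400729 = 6277² ✓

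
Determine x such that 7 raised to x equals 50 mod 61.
45

Baby-step giant-step with step n = ⌈√61⌉ = 8.
Baby steps 7^j mod 61 (j:value) for j=0..7: 0:1, 1:7, 2:49, 3:38, 4:22, 5:32, 6:41, 7:43.
Giant-step multiplier: 7^(-8) ≡ 7^(60-8) = 7^52 ≡ 15 (mod 61).
Giant steps γ_i = 50·15^i mod 61: γ_0=50, γ_1=18, γ_2=26, γ_3=24, γ_4=55, γ_5=32 (in table at j=5).
x = i·n + j = 5·8 + 5 = 45.
Check: 7^45 ≡ 50 (mod 61).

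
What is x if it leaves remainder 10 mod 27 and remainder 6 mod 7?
118

Using Chinese Remainder Theorem:
M = 27 × 7 = 189
M1 = 7, M2 = 27
y1 = 7^(-1) mod 27 = 4
y2 = 27^(-1) mod 7 = 6
x = (10×7×4 + 6×27×6) mod 189 = 118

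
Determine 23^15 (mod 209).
144

Repeated squaring. Binary of 15 = 1111.
23^1 ≡ 23 (mod 209); 23^2 ≡ 111 (mod 209); 23^4 ≡ 199 (mod 209); 23^8 ≡ 100 (mod 209)
23^15 = 23^1 × 23^2 × 23^4 × 23^8 ≡ 144 (mod 209)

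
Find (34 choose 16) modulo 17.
0

Using Lucas' theorem:
Write n=34 and k=16 in base 17:
n in base 17: [2, 0]
k in base 17: [0, 16]
C(34,16) mod 17 = ∏ C(n_i, k_i) mod 17
Digit binomials (mod 17): C(2,0) = 1; C(0,16) = 0 (k_i > n_i)
Product: 1 × 0 = 0 ≡ 0 (mod 17)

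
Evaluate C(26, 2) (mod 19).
2

Using Lucas' theorem:
Write n=26 and k=2 in base 19:
n in base 19: [1, 7]
k in base 19: [0, 2]
C(26,2) mod 19 = ∏ C(n_i, k_i) mod 19
Digit binomials (mod 19): C(1,0) = 1; C(7,2) = 21 ≡ 2
Product: 1 × 2 = 2 ≡ 2 (mod 19)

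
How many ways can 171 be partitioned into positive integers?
301384802048

p(n) counts ways to write n as a sum of positive integers (order ignored).
Euler's pentagonal recurrence: p(k) = p(k-1) + p(k-2) - p(k-5) - p(k-7) + p(k-12) + p(k-15) - ... (offsets j(3j∓1)/2, signs ++--, p(0)=1, p(<0)=0).
DP table for k = 0..170: p(0)=1, p(1)=1, p(2)=2, p(3)=3, p(4)=5, p(5)=7, p(6)=11, p(7)=15, p(8)=22, p(9)=30, p(10)=42, p(11)=56, p(12)=77, p(13)=101, p(14)=135, p(15)=176, p(16)=231, p(17)=297, p(18)=385, p(19)=490, p(20)=627, p(21)=792, p(22)=1002, p(23)=1255, p(24)=1575, p(25)=1958, p(26)=2436, p(27)=3010, p(28)=3718, p(29)=4565, p(30)=5604, p(31)=6842, p(32)=8349, p(33)=10143, p(34)=12310, p(35)=14883, p(36)=17977, p(37)=21637, p(38)=26015, p(39)=31185, p(40)=37338, p(41)=44583, p(42)=53174, p(43)=63261, p(44)=75175, p(45)=89134, p(46)=105558, p(47)=124754, p(48)=147273, p(49)=173525, p(50)=204226, p(51)=239943, p(52)=281589, p(53)=329931, p(54)=386155, p(55)=451276, p(56)=526823, p(57)=614154, p(58)=715220, p(59)=831820, p(60)=966467, p(61)=1121505, p(62)=1300156, p(63)=1505499, p(64)=1741630, p(65)=2012558, p(66)=2323520, p(67)=2679689, p(68)=3087735, p(69)=3554345, p(70)=4087968, p(71)=4697205, p(72)=5392783, p(73)=6185689, p(74)=7089500, p(75)=8118264, p(76)=9289091, p(77)=10619863, p(78)=12132164, p(79)=13848650, p(80)=15796476, p(81)=18004327, p(82)=20506255, p(83)=23338469, p(84)=26543660, p(85)=30167357, p(86)=34262962, p(87)=38887673, p(88)=44108109, p(89)=49995925, p(90)=56634173, p(91)=64112359, p(92)=72533807, p(93)=82010177, p(94)=92669720, p(95)=104651419, p(96)=118114304, p(97)=133230930, p(98)=150198136, p(99)=169229875, p(100)=190569292, p(101)=214481126, p(102)=241265379, p(103)=271248950, p(104)=304801365, p(105)=342325709, p(106)=384276336, p(107)=431149389, p(108)=483502844, p(109)=541946240, p(110)=607163746, p(111)=679903203, p(112)=761002156, p(113)=851376628, p(114)=952050665, p(115)=1064144451, p(116)=1188908248, p(117)=1327710076, p(118)=1482074143, p(119)=1653668665, p(120)=1844349560, p(121)=2056148051, p(122)=2291320912, p(123)=2552338241, p(124)=2841940500, p(125)=3163127352, p(126)=3519222692, p(127)=3913864295, p(128)=4351078600, p(129)=4835271870, p(130)=5371315400, p(131)=5964539504, p(132)=6620830889, p(133)=7346629512, p(134)=8149040695, p(135)=9035836076, p(136)=10015581680, p(137)=11097645016, p(138)=12292341831, p(139)=13610949895, p(140)=15065878135, p(141)=16670689208, p(142)=18440293320, p(143)=20390982757, p(144)=22540654445, p(145)=24908858009, p(146)=27517052599, p(147)=30388671978, p(148)=33549419497, p(149)=37027355200, p(150)=40853235313, p(151)=45060624582, p(152)=49686288421, p(153)=54770336324, p(154)=60356673280, p(155)=66493182097, p(156)=73232243759, p(157)=80630964769, p(158)=88751778802, p(159)=97662728555, p(160)=107438159466, p(161)=118159068427, p(162)=129913904637, p(163)=142798995930, p(164)=156919475295, p(165)=172389800255, p(166)=189334822579, p(167)=207890420102, p(168)=228204732751, p(169)=250438925115, p(170)=274768617130.
Final step: p(171) = p(170) + p(169) - p(166) - p(164) + p(159) + p(156) - p(149) - p(145) + p(136) + p(131) - p(120) - p(114) + p(101) + p(94) - p(79) - p(71) + p(54) + p(45) - p(26) - p(16)
= 274768617130 + 250438925115 - 189334822579 - 156919475295 + 97662728555 + 73232243759 - 37027355200 - 24908858009 + 10015581680 + 5964539504 - 1844349560 - 952050665 + 214481126 + 92669720 - 13848650 - 4697205 + 386155 + 89134 - 2436 - 231
= 301384802048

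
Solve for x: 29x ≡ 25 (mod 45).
x ≡ 35 (mod 45)

gcd(29, 45) = 1, which divides 25, so solutions exist.
Find 29^(-1) mod 45 by the extended Euclidean algorithm:
45 = 1 × 29 + 16  ⟹  16 = (1)·45 + (-1)·29
29 = 1 × 16 + 13  ⟹  13 = (-1)·45 + (2)·29
16 = 1 × 13 + 3  ⟹  3 = (2)·45 + (-3)·29
13 = 4 × 3 + 1  ⟹  1 = (-9)·45 + (14)·29
So (14)·29 ≡ 1 (mod 45), i.e. 29^(-1) ≡ 14 (mod 45).
x ≡ 14 × 25 = 350 ≡ 35 (mod 45).
Check: 29 × 35 = 1015 ≡ 25 (mod 45).
Unique solution: x ≡ 35 (mod 45)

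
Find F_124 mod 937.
687

Matrix identity: Q^n = [[F_(n+1), F_n], [F_n, F_(n-1)]] with Q = [[1,1],[1,0]].
n = 124 = 1111100₂. Square-and-multiply, entries mod 937:
Q^1 = [[1,1],[1,0]]
Q^3 = (Q^1)²·Q = [[3,2],[2,1]]
Q^7 = (Q^3)²·Q = [[21,13],[13,8]]
Q^15 = (Q^7)²·Q = [[50,610],[610,377]]
Q^31 = (Q^15)²·Q = [[721,737],[737,921]]
Q^62 = (Q^31)² = [[452,487],[487,902]]
Q^124 = (Q^62)² = [[146,687],[687,396]]
F_124 mod 937 = Q^124[0][1] = 687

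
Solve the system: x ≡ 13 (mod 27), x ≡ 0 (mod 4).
40

Using Chinese Remainder Theorem:
M = 27 × 4 = 108
M1 = 4, M2 = 27
y1 = 4^(-1) mod 27 = 7
y2 = 27^(-1) mod 4 = 3
x = (13×4×7 + 0×27×3) mod 108 = 40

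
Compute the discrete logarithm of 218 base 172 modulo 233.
106

Baby-step giant-step with step n = ⌈√233⌉ = 16.
Baby steps 172^j mod 233 (j:value) for j=0..15: 0:1, 1:172, 2:226, 3:194, 4:49, 5:40, 6:123, 7:186, 8:71, 9:96, 10:202, 11:27, 12:217, 13:44, 14:112, 15:158.
Giant-step multiplier: 172^(-16) ≡ 172^(232-16) = 172^216 ≡ 74 (mod 233).
Giant steps γ_i = 218·74^i mod 233: γ_0=218, γ_1=55, γ_2=109, γ_3=144, γ_4=171, γ_5=72, γ_6=202 (in table at j=10).
x = i·n + j = 6·16 + 10 = 106.
Check: 172^106 ≡ 218 (mod 233).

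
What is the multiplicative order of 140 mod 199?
33

199 is prime, so ord(140) divides φ(199) = 198.
Divisors of 198: 1, 2, 3, 6, 9, 11, 18, 22, 33, 66, 99, 198.
Repeated squaring: 140^1 ≡ 140, 140^2 ≡ 98, 140^4 ≡ 52, 140^8 ≡ 117, 140^16 ≡ 157, 140^32 ≡ 172, 140^64 ≡ 132, 140^128 ≡ 111 (mod 199).
Test 140^d mod 199 for each divisor d in increasing order:
140^1 ≡ 140
140^2 ≡ 98
140^3 = 140^2·140^1 ≡ 188
140^6 = 140^4·140^2 ≡ 121
140^9 = 140^8·140^1 ≡ 62
140^11 = 140^8·140^2·140^1 ≡ 106
140^18 = 140^16·140^2 ≡ 63
140^22 = 140^16·140^4·140^2 ≡ 92
140^33 = 140^32·140^1 ≡ 1  ← first divisor giving 1
The order is 33.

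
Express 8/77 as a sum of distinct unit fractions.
1/10 + 1/257 + 1/197890

Greedy algorithm:
8/77: ceiling(77/8) = 10, use 1/10
3/770: ceiling(770/3) = 257, use 1/257
1/197890: ceiling(197890/1) = 197890, use 1/197890
Result: 8/77 = 1/10 + 1/257 + 1/197890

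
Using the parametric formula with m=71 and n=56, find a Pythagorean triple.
(1905, 7952, 8177)

Euclid's formula: a = m² - n², b = 2mn, c = m² + n²
m = 71, n = 56
a = 71² - 56² = 5041 - 3136 = 1905
b = 2 × 71 × 56 = 7952
c = 71² + 56² = 5041 + 3136 = 8177
Verification: 1905² + 7952² = 3629025 + 63234304 = 66863329 = 8177² ✓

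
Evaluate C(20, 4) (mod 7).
1

Using Lucas' theorem:
Write n=20 and k=4 in base 7:
n in base 7: [2, 6]
k in base 7: [0, 4]
C(20,4) mod 7 = ∏ C(n_i, k_i) mod 7
Digit binomials (mod 7): C(2,0) = 1; C(6,4) = 15 ≡ 1
Product: 1 × 1 = 1 ≡ 1 (mod 7)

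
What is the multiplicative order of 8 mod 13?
4

13 is prime, so ord(8) divides φ(13) = 12.
Divisors of 12: 1, 2, 3, 4, 6, 12.
Repeated squaring: 8^1 ≡ 8, 8^2 ≡ 12, 8^4 ≡ 1, 8^8 ≡ 1 (mod 13).
Test 8^d mod 13 for each divisor d in increasing order:
8^1 ≡ 8
8^2 ≡ 12
8^3 = 8^2·8^1 ≡ 5
8^4 ≡ 1  ← first divisor giving 1
The order is 4.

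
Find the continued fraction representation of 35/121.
[0; 3, 2, 5, 3]

Euclidean algorithm steps:
35 = 0 × 121 + 35
121 = 3 × 35 + 16
35 = 2 × 16 + 3
16 = 5 × 3 + 1
3 = 3 × 1 + 0
Continued fraction: [0; 3, 2, 5, 3]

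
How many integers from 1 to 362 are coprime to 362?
180

362 = 2 × 181
φ(n) = n × ∏(1 - 1/p) for each prime p dividing n
φ(362) = 362 × (1 - 1/2) × (1 - 1/181) = 180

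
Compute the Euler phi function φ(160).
64

160 = 2^5 × 5
φ(n) = n × ∏(1 - 1/p) for each prime p dividing n
φ(160) = 160 × (1 - 1/2) × (1 - 1/5) = 64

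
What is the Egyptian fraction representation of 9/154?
1/18 + 1/347 + 1/240471

Greedy algorithm:
9/154: ceiling(154/9) = 18, use 1/18
2/693: ceiling(693/2) = 347, use 1/347
1/240471: ceiling(240471/1) = 240471, use 1/240471
Result: 9/154 = 1/18 + 1/347 + 1/240471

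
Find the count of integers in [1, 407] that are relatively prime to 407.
360

407 = 11 × 37
φ(n) = n × ∏(1 - 1/p) for each prime p dividing n
φ(407) = 407 × (1 - 1/11) × (1 - 1/37) = 360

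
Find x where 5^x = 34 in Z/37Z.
16

Baby-step giant-step with step n = ⌈√37⌉ = 7.
Baby steps 5^j mod 37 (j:value) for j=0..6: 0:1, 1:5, 2:25, 3:14, 4:33, 5:17, 6:11.
Giant-step multiplier: 5^(-7) ≡ 5^(36-7) = 5^29 ≡ 35 (mod 37).
Giant steps γ_i = 34·35^i mod 37: γ_0=34, γ_1=6, γ_2=25 (in table at j=2).
x = i·n + j = 2·7 + 2 = 16.
Check: 5^16 ≡ 34 (mod 37).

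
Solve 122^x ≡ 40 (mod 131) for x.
101

Baby-step giant-step with step n = ⌈√131⌉ = 12.
Baby steps 122^j mod 131 (j:value) for j=0..11: 0:1, 1:122, 2:81, 3:57, 4:11, 5:32, 6:105, 7:103, 8:121, 9:90, 10:107, 11:85.
Giant-step multiplier: 122^(-12) ≡ 122^(130-12) = 122^118 ≡ 25 (mod 131).
Giant steps γ_i = 40·25^i mod 131: γ_0=40, γ_1=83, γ_2=110, γ_3=130, γ_4=106, γ_5=30, γ_6=95, γ_7=17, γ_8=32 (in table at j=5).
x = i·n + j = 8·12 + 5 = 101.
Check: 122^101 ≡ 40 (mod 131).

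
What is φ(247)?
216

247 = 13 × 19
φ(n) = n × ∏(1 - 1/p) for each prime p dividing n
φ(247) = 247 × (1 - 1/13) × (1 - 1/19) = 216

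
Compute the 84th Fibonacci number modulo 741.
429

Matrix identity: Q^n = [[F_(n+1), F_n], [F_n, F_(n-1)]] with Q = [[1,1],[1,0]].
n = 84 = 1010100₂. Square-and-multiply, entries mod 741:
Q^1 = [[1,1],[1,0]]
Q^2 = (Q^1)² = [[2,1],[1,1]]
Q^5 = (Q^2)²·Q = [[8,5],[5,3]]
Q^10 = (Q^5)² = [[89,55],[55,34]]
Q^21 = (Q^10)²·Q = [[668,572],[572,96]]
Q^42 = (Q^21)² = [[545,559],[559,727]]
Q^84 = (Q^42)² = [[404,429],[429,716]]
F_84 mod 741 = Q^84[0][1] = 429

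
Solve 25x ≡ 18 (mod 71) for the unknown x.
x ≡ 49 (mod 71)

gcd(25, 71) = 1, which divides 18, so solutions exist.
Find 25^(-1) mod 71 by the extended Euclidean algorithm:
71 = 2 × 25 + 21  ⟹  21 = (1)·71 + (-2)·25
25 = 1 × 21 + 4  ⟹  4 = (-1)·71 + (3)·25
21 = 5 × 4 + 1  ⟹  1 = (6)·71 + (-17)·25
So (-17)·25 ≡ 1 (mod 71), i.e. 25^(-1) ≡ -17 ≡ 54 (mod 71).
x ≡ 54 × 18 = 972 ≡ 49 (mod 71).
Check: 25 × 49 = 1225 ≡ 18 (mod 71).
Unique solution: x ≡ 49 (mod 71)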